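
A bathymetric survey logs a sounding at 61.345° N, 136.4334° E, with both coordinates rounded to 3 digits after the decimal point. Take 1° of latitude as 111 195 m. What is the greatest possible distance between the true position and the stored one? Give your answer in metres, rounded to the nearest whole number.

62 metres

Rounding to 3 decimal places leaves each coordinate within ±0.0005° of the true value.
North–south component: 0.0005° × 111195 = 55.5975 m.
E–W at 61.345°: 0.0005° × 111195 × cos 61.345° = 0.0005 × 111195 × 0.4795 ≈ 26.6609 m.
Worst case both components are at the extreme and orthogonal: √(55.5975² + 26.6609²) ≈ 61.6594 m.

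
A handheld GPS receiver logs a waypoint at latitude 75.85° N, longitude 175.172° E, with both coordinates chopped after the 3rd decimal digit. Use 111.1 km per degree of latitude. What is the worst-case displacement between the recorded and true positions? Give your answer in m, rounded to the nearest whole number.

114 m

Truncating at 3 decimal places can drop up to a full unit in the last place, so each coordinate may be off by as much as 0.001°.
N–S: 0.001° × 111100 m/° = 111.1 m.
East–west component at 75.85°: 0.001° × 111100 × cos 75.85° ≈ 0.001 × 27159.6 ≈ 27.1596 m.
Worst case both components are at the extreme and orthogonal: √(111.1² + 27.1596²) ≈ 114.372 m.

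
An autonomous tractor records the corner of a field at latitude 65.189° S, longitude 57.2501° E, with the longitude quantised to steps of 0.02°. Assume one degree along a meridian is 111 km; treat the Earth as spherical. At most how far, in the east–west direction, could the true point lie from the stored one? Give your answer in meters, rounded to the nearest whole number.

With a 0.02° grid the true value lies within half a step, ±0.02°/2 = ±0.01°, of the stored one.
One degree of longitude at 65.189° is 111000 × cos 65.189° ≈ 111000 × 0.4196 = 46578.5 m.
So at most 0.01° × 46578.5 ≈ 465.785 m east–west.

466 meters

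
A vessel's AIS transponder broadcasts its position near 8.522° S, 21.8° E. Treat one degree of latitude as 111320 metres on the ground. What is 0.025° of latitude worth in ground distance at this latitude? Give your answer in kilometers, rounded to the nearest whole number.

Along a meridian 0.025° is 0.025 × 111320 = 2783 m.
That is 2783 m = 2.783 km.

3 kilometers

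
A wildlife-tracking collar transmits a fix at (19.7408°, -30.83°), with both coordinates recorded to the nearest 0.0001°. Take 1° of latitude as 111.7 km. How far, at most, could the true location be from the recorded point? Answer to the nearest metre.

Rounding to 4 decimal places leaves each coordinate within ±5e-05° of the true value.
Latitude error → 5e-05 × 111700 = 5.585 m along the meridian.
Longitude error → 5e-05 × 111700 × cos 19.7408° = 5e-05 × 111700 × 0.9412 ≈ 5.25677 m.
Worst case both components are at the extreme and orthogonal: √(5.585² + 5.25677²) ≈ 7.6698 m.

8 metres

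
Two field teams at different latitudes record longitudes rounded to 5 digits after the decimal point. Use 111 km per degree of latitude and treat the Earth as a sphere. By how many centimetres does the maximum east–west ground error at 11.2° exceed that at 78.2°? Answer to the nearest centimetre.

Rounding to 5 decimal places leaves the longitude within ±5e-06° of the true value.
At 11.2°: 5e-06° × 111000 × cos 11.2° = 5e-06 × 111000 × 0.9810 ≈ 0.54443 m.
Error at 78.2° = 5e-06° × 111000 × cos 78.2° ≈ 0.555 × 0.2045 = 0.1135 m.
So the lower-latitude error exceeds the higher by 0.54443 − 0.1135 = 0.43093 m.
That is 0.430935 m = 43.093 cm.

43 centimetres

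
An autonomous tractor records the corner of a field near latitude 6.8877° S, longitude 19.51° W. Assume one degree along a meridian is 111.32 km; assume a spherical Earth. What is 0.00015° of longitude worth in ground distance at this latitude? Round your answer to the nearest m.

At 6.8877° a degree of longitude is 111320 × cos 6.8877° ≈ 110517 m, so 0.00015° corresponds to 16.5775 m.

17 m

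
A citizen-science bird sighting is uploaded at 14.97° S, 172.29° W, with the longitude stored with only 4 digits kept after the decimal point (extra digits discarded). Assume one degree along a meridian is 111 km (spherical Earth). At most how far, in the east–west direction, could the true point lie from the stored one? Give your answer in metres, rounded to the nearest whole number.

Truncating at 4 decimal places can drop up to a full unit in the last place, so the longitude may be off by as much as 0.0001°.
At latitude 14.97° a degree of longitude spans 111000 m × cos 14.97° = 111000 × 0.9661 ≈ 107233 m.
East–west error: 0.0001° × 107233 m/° ≈ 10.7233 m.

11 metres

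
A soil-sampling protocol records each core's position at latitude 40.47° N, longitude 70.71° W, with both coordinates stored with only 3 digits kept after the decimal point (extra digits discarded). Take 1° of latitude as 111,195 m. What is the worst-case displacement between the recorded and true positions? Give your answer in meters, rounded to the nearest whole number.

140 meters

Truncating at 3 decimal places can drop up to a full unit in the last place, so each coordinate may be off by as much as 0.001°.
N–S: 0.001° × 111195 m/° = 111.195 m.
Longitude error → 0.001 × 111195 × cos 40.47° = 0.001 × 111195 × 0.7607 ≈ 84.5911 m.
Combining orthogonally: (111.195² + 84.5911²)^½ ≈ 139.714 m.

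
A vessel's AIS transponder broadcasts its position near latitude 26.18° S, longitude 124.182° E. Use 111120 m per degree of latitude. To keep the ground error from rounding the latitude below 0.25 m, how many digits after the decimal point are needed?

6

One degree of latitude covers 111120 m.
N decimal places → at most half a unit in the last place, 0.5 × 10⁻ᴺ° = 111120/2 × 10⁻ᴺ m.
Setting 55560 × 10⁻ᴺ ≤ 0.25 gives 10ᴺ ≥ 2.222e+05, i.e. N ≥ 5.35.
At 5 places the error can reach 0.556 m, but 6 places keeps it to 0.0556 m.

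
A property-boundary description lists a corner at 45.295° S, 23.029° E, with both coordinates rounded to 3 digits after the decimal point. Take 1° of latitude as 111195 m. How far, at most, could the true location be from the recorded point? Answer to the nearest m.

68 m

Rounding to 3 decimal places leaves each coordinate within ±0.0005° of the true value.
North–south component: 0.0005° × 111195 = 55.5975 m.
Longitude error → 0.0005 × 111195 × cos 45.295° = 0.0005 × 111195 × 0.7035 ≈ 39.1104 m.
Worst case both components are at the extreme and orthogonal: √(55.5975² + 39.1104²) ≈ 67.9758 m.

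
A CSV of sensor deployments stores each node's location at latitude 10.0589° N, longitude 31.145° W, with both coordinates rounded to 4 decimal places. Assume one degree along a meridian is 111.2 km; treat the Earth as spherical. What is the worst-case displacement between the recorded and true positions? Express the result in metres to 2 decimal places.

7.80 metres

Rounding to 4 decimal places leaves each coordinate within ±5e-05° of the true value.
N–S: 5e-05° × 111200 m/° = 5.56 m.
East–west component at 10.0589°: 5e-05° × 111200 × cos 10.0589° ≈ 5e-05 × 109491 ≈ 5.47454 m.
Worst case both components are at the extreme and orthogonal: √(5.56² + 5.47454²) ≈ 7.80283 m.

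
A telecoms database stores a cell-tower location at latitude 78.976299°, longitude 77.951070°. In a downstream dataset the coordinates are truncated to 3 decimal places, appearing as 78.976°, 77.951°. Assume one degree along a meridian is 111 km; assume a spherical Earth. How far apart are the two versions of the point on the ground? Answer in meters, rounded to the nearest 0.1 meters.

33.2 meters

The latitude changed by +0.000299° and the longitude by +0.000070°.
N–S: 0.000299° × 111000 m/° = 33.189 m.
E–W at 78.976°: 0.000070° × 111000 × cos 78.976° = 0.000070 × 111000 × 0.1912 ≈ 1.48578 m.
Hypotenuse of the two orthogonal shifts: √(33.189² + 1.48578²) = 33.2222 m.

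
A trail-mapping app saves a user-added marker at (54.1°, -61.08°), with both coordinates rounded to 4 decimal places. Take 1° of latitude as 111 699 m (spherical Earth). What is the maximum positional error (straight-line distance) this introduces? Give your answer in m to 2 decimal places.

6.47 m

Rounding to 4 decimal places leaves each coordinate within ±5e-05° of the true value.
N–S: 5e-05° × 111699 m/° = 5.58495 m.
Longitude error → 5e-05 × 111699 × cos 54.1° = 5e-05 × 111699 × 0.5864 ≈ 3.27486 m.
The two errors are perpendicular, so the maximum displacement is √(5.58495² + 3.27486²) ≈ 6.47429 m.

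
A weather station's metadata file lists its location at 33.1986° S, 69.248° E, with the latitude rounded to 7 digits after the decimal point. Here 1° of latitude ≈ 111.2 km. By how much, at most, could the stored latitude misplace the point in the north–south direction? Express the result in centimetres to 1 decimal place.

0.6 centimetres

Rounding to 7 decimal places leaves the latitude within ±5e-08° of the true value.
So the N–S error is at most 5e-08 × 111200 = 0.00556 m.
That is 0.00556 m = 0.556 cm.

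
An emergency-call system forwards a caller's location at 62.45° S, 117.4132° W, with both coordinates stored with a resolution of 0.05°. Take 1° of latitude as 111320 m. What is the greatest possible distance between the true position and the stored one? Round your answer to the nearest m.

With a 0.05° grid the true value lies within half a step, ±0.05°/2 = ±0.025°, of the stored one.
Latitude error → 0.025 × 111320 = 2783 m along the meridian.
Longitude error → 0.025 × 111320 × cos 62.45° = 0.025 × 111320 × 0.4625 ≈ 1287.2 m.
Combining orthogonally: (2783² + 1287.2²)^½ ≈ 3066.26 m.

3066 m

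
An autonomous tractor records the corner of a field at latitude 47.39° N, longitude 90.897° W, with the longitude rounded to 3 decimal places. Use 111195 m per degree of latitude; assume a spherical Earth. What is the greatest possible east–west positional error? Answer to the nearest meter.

Rounding to 3 decimal places leaves the longitude within ±0.0005° of the true value.
One degree of longitude at 47.39° is 111195 × cos 47.39° ≈ 111195 × 0.6770 = 75279.5 m.
Maximum E–W displacement: 0.0005 × 75279.5 = 37.6398 m.

38 meters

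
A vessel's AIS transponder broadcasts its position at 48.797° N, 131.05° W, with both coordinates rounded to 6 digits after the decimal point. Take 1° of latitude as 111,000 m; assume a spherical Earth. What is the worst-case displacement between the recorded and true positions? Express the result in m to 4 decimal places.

0.0665 m

Rounding to 6 decimal places leaves each coordinate within ±5e-07° of the true value.
North–south component: 5e-07° × 111000 = 0.0555 m.
Longitude error → 5e-07 × 111000 × cos 48.797° = 5e-07 × 111000 × 0.6587 ≈ 0.0365595 m.
Combining orthogonally: (0.0555² + 0.0365595²)^½ ≈ 0.0664593 m.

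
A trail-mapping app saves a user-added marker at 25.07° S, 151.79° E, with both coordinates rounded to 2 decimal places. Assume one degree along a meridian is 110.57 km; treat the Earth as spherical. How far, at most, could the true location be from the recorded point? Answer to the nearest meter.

746 meters

Rounding to 2 decimal places leaves each coordinate within ±0.005° of the true value.
N–S: 0.005° × 110570 m/° = 552.85 m.
E–W at 25.07°: 0.005° × 110570 × cos 25.07° = 0.005 × 110570 × 0.9058 ≈ 500.766 m.
The two errors are perpendicular, so the maximum displacement is √(552.85² + 500.766²) ≈ 745.929 m.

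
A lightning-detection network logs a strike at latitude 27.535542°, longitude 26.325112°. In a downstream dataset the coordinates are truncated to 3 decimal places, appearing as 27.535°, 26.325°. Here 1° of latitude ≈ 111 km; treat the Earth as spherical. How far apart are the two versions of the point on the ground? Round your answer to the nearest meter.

The latitude changed by +0.000542° and the longitude by +0.000112°.
North–south shift: 0.000542 × 111000 = 60.162 m.
E–W at 27.535°: 0.000112° × 111000 × cos 27.535° = 0.000112 × 111000 × 0.8867 ≈ 11.0238 m.
Combined displacement = (60.162² + 11.0238²)^½ ≈ 61.1636 m.

61 meters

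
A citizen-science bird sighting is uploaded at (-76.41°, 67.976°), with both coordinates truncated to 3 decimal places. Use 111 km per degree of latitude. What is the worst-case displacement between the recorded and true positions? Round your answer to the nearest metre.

Truncating at 3 decimal places can drop up to a full unit in the last place, so each coordinate may be off by as much as 0.001°.
North–south component: 0.001° × 111000 = 111 m.
E–W at 76.41°: 0.001° × 111000 × cos 76.41° = 0.001 × 111000 × 0.2350 ≈ 26.0819 m.
Combining orthogonally: (111² + 26.0819²)^½ ≈ 114.023 m.

114 metres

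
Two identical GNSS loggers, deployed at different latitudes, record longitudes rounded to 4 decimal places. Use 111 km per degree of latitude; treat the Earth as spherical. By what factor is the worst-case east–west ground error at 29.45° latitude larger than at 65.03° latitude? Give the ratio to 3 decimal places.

Rounding to 4 decimal places leaves the longitude within ±5e-05° of the true value.
Error at 29.45° = 5e-05° × 111000 × cos 29.45° ≈ 5.55 × 0.8708 = 4.8329 m.
At 65.03°: 5e-05° × 111000 × cos 65.03° = 5e-05 × 111000 × 0.4221 ≈ 2.3429 m.
The ratio reduces to cos 29.45° / cos 65.03° = 0.8708/0.4221 ≈ 2.0628.

2.063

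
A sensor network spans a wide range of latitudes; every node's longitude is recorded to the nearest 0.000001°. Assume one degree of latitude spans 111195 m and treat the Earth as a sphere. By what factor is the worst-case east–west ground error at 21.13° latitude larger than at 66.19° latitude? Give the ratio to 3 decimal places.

2.311

Rounding to 6 decimal places leaves the longitude within ±5e-07° of the true value.
Error at 21.13° = 5e-07° × 111195 × cos 21.13° ≈ 0.055597 × 0.9328 = 0.051859 m.
Error at 66.19° = 5e-07° × 111195 × cos 66.19° ≈ 0.055597 × 0.4037 = 0.022445 m.
The ratio reduces to cos 21.13° / cos 66.19° = 0.9328/0.4037 ≈ 2.3105.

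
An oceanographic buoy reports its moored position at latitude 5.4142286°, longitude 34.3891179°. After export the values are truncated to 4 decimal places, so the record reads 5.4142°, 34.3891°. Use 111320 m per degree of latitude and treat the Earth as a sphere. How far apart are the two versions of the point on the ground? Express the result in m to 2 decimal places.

Δlat = 5.4142286 − 5.4142 = +0.0000286°; Δlon = 34.3891179 − 34.3891 = +0.0000179°.
N–S: 0.0000286° × 111320 m/° = 3.18375 m.
East–west at this latitude: 0.0000179° × 111320 × cos 5.4142° ≈ 0.0000179 × 110823 = 1.98374 m.
Combined displacement = (3.18375² + 1.98374²)^½ ≈ 3.7512 m.

3.75 m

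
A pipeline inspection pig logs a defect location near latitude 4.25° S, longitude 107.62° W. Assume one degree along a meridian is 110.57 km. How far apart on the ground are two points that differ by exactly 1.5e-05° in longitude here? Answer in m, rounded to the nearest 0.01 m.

One degree of longitude here spans 110570 × cos 4.25° = 110570 × 0.9973 ≈ 110266 m; 1.5e-05° of that is 1.65399 m.

1.65 m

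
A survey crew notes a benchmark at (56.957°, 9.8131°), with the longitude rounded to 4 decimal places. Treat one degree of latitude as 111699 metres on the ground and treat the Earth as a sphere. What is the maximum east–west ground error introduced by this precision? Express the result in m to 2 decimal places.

3.05 m

Rounding to 4 decimal places leaves the longitude within ±5e-05° of the true value.
One degree of longitude at 56.957° is 111699 × cos 56.957° ≈ 111699 × 0.5453 = 60905.9 m.
So at most 5e-05° × 60905.9 ≈ 3.0453 m east–west.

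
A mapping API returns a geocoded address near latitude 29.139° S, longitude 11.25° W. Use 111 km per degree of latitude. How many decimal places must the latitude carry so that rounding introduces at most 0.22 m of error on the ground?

One degree of latitude covers 111000 m.
Rounding to N decimal places gives at most 0.5 × 10⁻ᴺ degrees of error, i.e. 0.5 × 10⁻ᴺ × 111000 m.
Need 0.5 × 111000 × 10⁻ᴺ ≤ 0.22 → 10⁻ᴺ ≤ 3.964e-06, so N ≥ 5.40.
N = 5 would give 0.555 m (too coarse); N = 6 gives 0.0555 m ≤ 0.22 m.

6 decimal places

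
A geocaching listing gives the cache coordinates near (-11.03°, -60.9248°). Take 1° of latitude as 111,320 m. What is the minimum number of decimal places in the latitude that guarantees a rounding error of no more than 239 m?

3

One degree of latitude covers 111320 m.
With N decimal places the half-ulp bound is 0.5·10⁻ᴺ°, or 0.5·10⁻ᴺ × 111320 m on the ground.
Need 0.5 × 111320 × 10⁻ᴺ ≤ 239 → 10⁻ᴺ ≤ 4.294e-03, so N ≥ 2.37.
At 2 places the error can reach 557 m, but 3 places keeps it to 55.7 m.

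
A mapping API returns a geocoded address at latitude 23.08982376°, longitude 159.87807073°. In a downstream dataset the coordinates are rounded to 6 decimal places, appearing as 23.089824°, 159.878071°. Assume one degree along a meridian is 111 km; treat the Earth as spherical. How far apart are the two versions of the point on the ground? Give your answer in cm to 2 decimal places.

The latitude changed by -0.00000024° and the longitude by -0.00000027°.
N–S: -0.00000024° × 111000 m/° = -0.02664 m.
East–west at this latitude: -0.00000027° × 111000 × cos 23.0898° ≈ -0.00000027 × 102108 = -0.0275691 m.
Hypotenuse of the two orthogonal shifts: √(0.02664² + 0.0275691²) = 0.0383373 m.
That is 0.0383373 m = 3.8337 cm.

3.83 cm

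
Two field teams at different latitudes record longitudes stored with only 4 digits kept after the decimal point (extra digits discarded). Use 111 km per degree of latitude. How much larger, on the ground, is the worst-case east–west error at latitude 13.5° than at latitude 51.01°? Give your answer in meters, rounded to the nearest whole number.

4 meters

Truncating at 4 decimal places can drop up to a full unit in the last place, so the longitude may be off by as much as 0.0001°.
At 13.5°: 0.0001° × 111000 × cos 13.5° = 0.0001 × 111000 × 0.9724 ≈ 10.793 m.
Error at 51.01° = 0.0001° × 111000 × cos 51.01° ≈ 11.1 × 0.6292 = 6.984 m.
So the lower-latitude error exceeds the higher by 10.793 − 6.984 = 3.8094 m.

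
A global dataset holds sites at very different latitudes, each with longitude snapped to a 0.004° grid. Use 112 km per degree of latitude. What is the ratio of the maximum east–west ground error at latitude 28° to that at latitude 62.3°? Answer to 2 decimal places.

1.90

With a 0.004° grid the true value lies within half a step, ±0.004°/2 = ±0.002°, of the stored one.
At 28°: 0.002° × 112000 × cos 28° = 0.002 × 112000 × 0.8829 ≈ 197.78 m.
At 62.3°: 0.002° × 112000 × cos 62.3° = 0.002 × 112000 × 0.4648 ≈ 104.12 m.
The ratio reduces to cos 28° / cos 62.3° = 0.8829/0.4648 ≈ 1.8995.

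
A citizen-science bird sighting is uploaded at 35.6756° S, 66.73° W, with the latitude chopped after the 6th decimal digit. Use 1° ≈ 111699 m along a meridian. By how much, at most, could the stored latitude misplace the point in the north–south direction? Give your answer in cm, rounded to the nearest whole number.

Truncating at 6 decimal places can drop up to a full unit in the last place, so the latitude may be off by as much as 1e-06°.
North–south distance: 1e-06° × 111699 m/° = 0.111699 m.
That is 0.111699 m = 11.17 cm.

11 cm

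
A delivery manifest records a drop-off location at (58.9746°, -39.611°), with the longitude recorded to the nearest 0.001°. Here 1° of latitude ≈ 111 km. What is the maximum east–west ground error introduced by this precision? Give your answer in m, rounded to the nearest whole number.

29 m

Rounding to 3 decimal places leaves the longitude within ±0.0005° of the true value.
At latitude 58.9746° a degree of longitude spans 111000 m × cos 58.9746° = 111000 × 0.5154 ≈ 57211.4 m.
Maximum E–W displacement: 0.0005 × 57211.4 = 28.6057 m.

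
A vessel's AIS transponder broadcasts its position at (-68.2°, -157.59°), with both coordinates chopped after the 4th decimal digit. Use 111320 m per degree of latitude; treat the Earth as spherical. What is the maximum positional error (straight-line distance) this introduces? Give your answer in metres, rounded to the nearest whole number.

Truncating at 4 decimal places can drop up to a full unit in the last place, so each coordinate may be off by as much as 0.0001°.
N–S: 0.0001° × 111320 m/° = 11.132 m.
East–west component at 68.2°: 0.0001° × 111320 × cos 68.2° ≈ 0.0001 × 41340.7 ≈ 4.13407 m.
Worst case both components are at the extreme and orthogonal: √(11.132² + 4.13407²) ≈ 11.8748 m.

12 metres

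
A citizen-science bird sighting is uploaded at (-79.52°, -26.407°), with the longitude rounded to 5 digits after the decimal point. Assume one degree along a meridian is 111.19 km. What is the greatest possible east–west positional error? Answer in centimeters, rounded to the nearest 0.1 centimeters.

10.1 centimeters

Rounding to 5 decimal places leaves the longitude within ±5e-06° of the true value.
One degree of longitude at 79.52° is 111190 × cos 79.52° ≈ 111190 × 0.1819 = 20224.6 m.
Maximum E–W displacement: 5e-06 × 20224.6 = 0.101123 m.
That is 0.101123 m = 10.112 cm.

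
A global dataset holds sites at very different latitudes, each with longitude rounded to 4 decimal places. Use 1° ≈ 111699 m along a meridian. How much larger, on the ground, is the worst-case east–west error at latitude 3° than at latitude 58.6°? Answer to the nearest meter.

Rounding to 4 decimal places leaves the longitude within ±5e-05° of the true value.
At 3°: 5e-05° × 111699 × cos 3° = 5e-05 × 111699 × 0.9986 ≈ 5.5773 m.
Error at 58.6° = 5e-05° × 111699 × cos 58.6° ≈ 5.585 × 0.5210 = 2.9098 m.
So the lower-latitude error exceeds the higher by 5.5773 − 2.9098 = 2.6675 m.

3 meters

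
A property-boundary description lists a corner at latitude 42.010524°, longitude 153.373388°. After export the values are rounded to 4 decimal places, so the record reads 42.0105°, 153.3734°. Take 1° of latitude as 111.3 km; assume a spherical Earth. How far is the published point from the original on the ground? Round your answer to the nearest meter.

3 meters

The latitude changed by +0.000024° and the longitude by -0.000012°.
N–S: 0.000024° × 111300 m/° = 2.6712 m.
East–west at this latitude: -0.000012° × 111300 × cos 42.0105° ≈ -0.000012 × 82698.4 = -0.99238 m.
Hypotenuse of the two orthogonal shifts: √(2.6712² + 0.99238²) = 2.84958 m.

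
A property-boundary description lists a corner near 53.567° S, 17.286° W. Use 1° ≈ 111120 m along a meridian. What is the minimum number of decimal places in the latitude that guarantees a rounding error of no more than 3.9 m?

5

One degree of latitude covers 111120 m.
With N decimal places the half-ulp bound is 0.5·10⁻ᴺ°, or 0.5·10⁻ᴺ × 111120 m on the ground.
Need 0.5 × 111120 × 10⁻ᴺ ≤ 3.9 → 10⁻ᴺ ≤ 7.019e-05, so N ≥ 4.15.
N = 4 would give 5.56 m (too coarse); N = 5 gives 0.556 m ≤ 3.9 m.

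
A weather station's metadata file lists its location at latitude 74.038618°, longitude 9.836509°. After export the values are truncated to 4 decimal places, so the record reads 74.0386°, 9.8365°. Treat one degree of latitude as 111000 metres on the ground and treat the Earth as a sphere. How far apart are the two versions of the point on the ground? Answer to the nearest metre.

2 metres

Δlat = 74.038618 − 74.0386 = +0.000018°; Δlon = 9.836509 − 9.8365 = +0.000009°.
N–S: 0.000018° × 111000 m/° = 1.998 m.
E–W at 74.0386°: 0.000009° × 111000 × cos 74.0386° = 0.000009 × 111000 × 0.2750 ≈ 0.274715 m.
Hypotenuse of the two orthogonal shifts: √(1.998² + 0.274715²) = 2.0168 m.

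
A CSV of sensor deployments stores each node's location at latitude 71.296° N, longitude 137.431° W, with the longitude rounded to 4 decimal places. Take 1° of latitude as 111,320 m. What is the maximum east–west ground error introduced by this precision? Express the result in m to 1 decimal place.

1.8 m

Rounding to 4 decimal places leaves the longitude within ±5e-05° of the true value.
One degree of longitude at 71.296° is 111320 × cos 71.296° ≈ 111320 × 0.3207 = 35698 m.
East–west error: 5e-05° × 35698 m/° ≈ 1.7849 m.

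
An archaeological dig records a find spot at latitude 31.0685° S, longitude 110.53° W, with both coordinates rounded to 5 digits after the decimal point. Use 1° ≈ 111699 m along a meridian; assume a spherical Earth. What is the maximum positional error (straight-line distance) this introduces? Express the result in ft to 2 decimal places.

2.41 ft

Rounding to 5 decimal places leaves each coordinate within ±5e-06° of the true value.
North–south component: 5e-06° × 111699 = 0.558495 m.
East–west component at 31.0685°: 5e-06° × 111699 × cos 31.0685° ≈ 5e-06 × 95675.9 ≈ 0.478379 m.
Worst case both components are at the extreme and orthogonal: √(0.558495² + 0.478379²) ≈ 0.735366 m.
In feet: 0.735366 m ÷ 0.3048 ≈ 2.4126 ft.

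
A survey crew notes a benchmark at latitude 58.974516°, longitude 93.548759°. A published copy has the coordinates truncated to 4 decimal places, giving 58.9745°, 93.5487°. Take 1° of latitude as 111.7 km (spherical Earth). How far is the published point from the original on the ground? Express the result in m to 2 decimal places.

Δlat = 58.974516 − 58.9745 = +0.000016°; Δlon = 93.548759 − 93.5487 = +0.000059°.
N–S: 0.000016° × 111700 m/° = 1.7872 m.
E–W at 58.9745°: 0.000059° × 111700 × cos 58.9745° = 0.000059 × 111700 × 0.5154 ≈ 3.39677 m.
Combined displacement = (1.7872² + 3.39677²)^½ ≈ 3.83825 m.

3.84 m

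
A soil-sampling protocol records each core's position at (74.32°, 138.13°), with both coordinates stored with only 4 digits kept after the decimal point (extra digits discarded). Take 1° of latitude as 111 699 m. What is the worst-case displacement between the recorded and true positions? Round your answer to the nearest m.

Truncating at 4 decimal places can drop up to a full unit in the last place, so each coordinate may be off by as much as 0.0001°.
Latitude error → 0.0001 × 111699 = 11.1699 m along the meridian.
East–west component at 74.32°: 0.0001° × 111699 × cos 74.32° ≈ 0.0001 × 30188.3 ≈ 3.01883 m.
Combining orthogonally: (11.1699² + 3.01883²)^½ ≈ 11.5707 m.

12 m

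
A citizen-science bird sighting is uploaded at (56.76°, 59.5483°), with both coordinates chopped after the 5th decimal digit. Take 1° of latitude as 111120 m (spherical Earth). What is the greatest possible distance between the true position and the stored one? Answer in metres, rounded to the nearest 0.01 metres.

1.27 metres

Truncating at 5 decimal places can drop up to a full unit in the last place, so each coordinate may be off by as much as 1e-05°.
North–south component: 1e-05° × 111120 = 1.1112 m.
Longitude error → 1e-05 × 111120 × cos 56.76° = 1e-05 × 111120 × 0.5481 ≈ 0.609101 m.
Combining orthogonally: (1.1112² + 0.609101²)^½ ≈ 1.26719 m.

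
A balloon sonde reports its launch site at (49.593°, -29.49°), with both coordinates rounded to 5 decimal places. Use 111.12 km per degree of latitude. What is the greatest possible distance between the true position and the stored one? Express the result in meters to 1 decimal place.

Rounding to 5 decimal places leaves each coordinate within ±5e-06° of the true value.
N–S: 5e-06° × 111120 m/° = 0.5556 m.
East–west component at 49.593°: 5e-06° × 111120 × cos 49.593° ≈ 5e-06 × 72029.4 ≈ 0.360147 m.
Worst case both components are at the extreme and orthogonal: √(0.5556² + 0.360147²) ≈ 0.662116 m.

0.7 meters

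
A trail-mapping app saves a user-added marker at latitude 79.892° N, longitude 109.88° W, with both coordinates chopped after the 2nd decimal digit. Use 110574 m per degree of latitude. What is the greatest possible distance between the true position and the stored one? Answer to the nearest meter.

Truncating at 2 decimal places can drop up to a full unit in the last place, so each coordinate may be off by as much as 0.01°.
N–S: 0.01° × 110574 m/° = 1105.74 m.
Longitude error → 0.01 × 110574 × cos 79.892° = 0.01 × 110574 × 0.1755 ≈ 194.062 m.
Worst case both components are at the extreme and orthogonal: √(1105.74² + 194.062²) ≈ 1122.64 m.

1123 meters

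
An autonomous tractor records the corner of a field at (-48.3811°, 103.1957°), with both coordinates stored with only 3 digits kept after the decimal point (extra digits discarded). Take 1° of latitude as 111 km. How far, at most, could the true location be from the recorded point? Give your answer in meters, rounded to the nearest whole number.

133 meters

Truncating at 3 decimal places can drop up to a full unit in the last place, so each coordinate may be off by as much as 0.001°.
Latitude error → 0.001 × 111000 = 111 m along the meridian.
East–west component at 48.3811°: 0.001° × 111000 × cos 48.3811° ≈ 0.001 × 73723.2 ≈ 73.7232 m.
Worst case both components are at the extreme and orthogonal: √(111² + 73.7232²) ≈ 133.252 m.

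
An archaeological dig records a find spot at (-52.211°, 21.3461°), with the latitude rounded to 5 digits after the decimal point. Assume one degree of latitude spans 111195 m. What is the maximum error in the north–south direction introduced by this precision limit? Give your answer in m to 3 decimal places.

0.556 m

Rounding to 5 decimal places leaves the latitude within ±5e-06° of the true value.
So the N–S error is at most 5e-06 × 111195 = 0.555975 m.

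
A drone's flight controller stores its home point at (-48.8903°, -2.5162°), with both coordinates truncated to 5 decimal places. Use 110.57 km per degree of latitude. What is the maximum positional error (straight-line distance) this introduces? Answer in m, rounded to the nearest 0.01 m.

Truncating at 5 decimal places can drop up to a full unit in the last place, so each coordinate may be off by as much as 1e-05°.
Latitude error → 1e-05 × 110570 = 1.1057 m along the meridian.
E–W at 48.8903°: 1e-05° × 110570 × cos 48.8903° = 1e-05 × 110570 × 0.6575 ≈ 0.727001 m.
Worst case both components are at the extreme and orthogonal: √(1.1057² + 0.727001²) ≈ 1.32329 m.

1.32 m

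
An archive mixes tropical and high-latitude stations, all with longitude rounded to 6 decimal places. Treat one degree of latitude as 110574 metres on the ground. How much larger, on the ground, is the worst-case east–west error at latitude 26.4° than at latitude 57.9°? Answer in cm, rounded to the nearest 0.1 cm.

Rounding to 6 decimal places leaves the longitude within ±5e-07° of the true value.
Error at 26.4° = 5e-07° × 110574 × cos 26.4° ≈ 0.055287 × 0.8957 = 0.049521 m.
At 57.9°: 5e-07° × 110574 × cos 57.9° = 5e-07 × 110574 × 0.5314 ≈ 0.029379 m.
So the lower-latitude error exceeds the higher by 0.049521 − 0.029379 = 0.020142 m.
That is 0.0201418 m = 2.0142 cm.

2.0 cm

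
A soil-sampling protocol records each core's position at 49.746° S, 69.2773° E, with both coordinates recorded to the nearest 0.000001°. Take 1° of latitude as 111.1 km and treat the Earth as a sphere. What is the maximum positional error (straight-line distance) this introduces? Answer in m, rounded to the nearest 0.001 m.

Rounding to 6 decimal places leaves each coordinate within ±5e-07° of the true value.
N–S: 5e-07° × 111100 m/° = 0.05555 m.
East–west component at 49.746°: 5e-07° × 111100 × cos 49.746° ≈ 5e-07 × 71790.3 ≈ 0.0358951 m.
Worst case both components are at the extreme and orthogonal: √(0.05555² + 0.0358951²) ≈ 0.0661382 m.

0.066 m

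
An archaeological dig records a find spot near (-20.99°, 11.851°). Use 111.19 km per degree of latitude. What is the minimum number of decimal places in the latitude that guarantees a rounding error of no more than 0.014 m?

7 decimal places

One degree of latitude covers 111190 m.
N decimal places → at most half a unit in the last place, 0.5 × 10⁻ᴺ° = 111190/2 × 10⁻ᴺ m.
Need 0.5 × 111190 × 10⁻ᴺ ≤ 0.014 → 10⁻ᴺ ≤ 2.518e-07, so N ≥ 6.60.
N = 6 would give 0.0556 m (too coarse); N = 7 gives 0.00556 m ≤ 0.014 m.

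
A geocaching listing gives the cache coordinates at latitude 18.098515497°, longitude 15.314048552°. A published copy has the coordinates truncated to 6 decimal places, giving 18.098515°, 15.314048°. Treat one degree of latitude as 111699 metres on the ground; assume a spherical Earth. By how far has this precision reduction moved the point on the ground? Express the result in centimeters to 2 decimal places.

8.07 centimeters

The latitude changed by +0.000000497° and the longitude by +0.000000552°.
North–south shift: 0.000000497 × 111699 = 0.0555144 m.
East–west at this latitude: 0.000000552° × 111699 × cos 18.0985° ≈ 0.000000552 × 106173 = 0.0586073 m.
Combined displacement = (0.0555144² + 0.0586073²)^½ ≈ 0.0807258 m.
That is 0.0807258 m = 8.0726 cm.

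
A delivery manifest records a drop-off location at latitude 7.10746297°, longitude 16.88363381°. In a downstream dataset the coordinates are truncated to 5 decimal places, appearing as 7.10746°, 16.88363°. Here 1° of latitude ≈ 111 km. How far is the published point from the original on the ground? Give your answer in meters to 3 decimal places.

0.534 meters

The latitude changed by +0.00000297° and the longitude by +0.00000381°.
N–S: 0.00000297° × 111000 m/° = 0.32967 m.
East–west at this latitude: 0.00000381° × 111000 × cos 7.10746° ≈ 0.00000381 × 110147 = 0.41966 m.
Distance: √(0.32967² + 0.41966²) ≈ 0.533664 m.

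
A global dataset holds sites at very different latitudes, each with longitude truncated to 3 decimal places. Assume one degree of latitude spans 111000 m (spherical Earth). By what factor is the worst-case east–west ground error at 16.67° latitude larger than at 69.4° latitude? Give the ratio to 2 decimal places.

2.72

Truncating at 3 decimal places can drop up to a full unit in the last place, so the longitude may be off by as much as 0.001°.
At 16.67°: 0.001° × 111000 × cos 16.67° = 0.001 × 111000 × 0.9580 ≈ 106.33 m.
Error at 69.4° = 0.001° × 111000 × cos 69.4° ≈ 111 × 0.3518 = 39.054 m.
The ratio reduces to cos 16.67° / cos 69.4° = 0.9580/0.3518 ≈ 2.7227.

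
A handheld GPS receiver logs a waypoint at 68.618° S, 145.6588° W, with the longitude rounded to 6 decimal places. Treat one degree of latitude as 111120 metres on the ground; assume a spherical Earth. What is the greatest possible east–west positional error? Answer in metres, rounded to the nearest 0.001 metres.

Rounding to 6 decimal places leaves the longitude within ±5e-07° of the true value.
At latitude 68.618° a degree of longitude spans 111120 m × cos 68.618° = 111120 × 0.3646 ≈ 40512.6 m.
So at most 5e-07° × 40512.6 ≈ 0.0202563 m east–west.

0.020 metres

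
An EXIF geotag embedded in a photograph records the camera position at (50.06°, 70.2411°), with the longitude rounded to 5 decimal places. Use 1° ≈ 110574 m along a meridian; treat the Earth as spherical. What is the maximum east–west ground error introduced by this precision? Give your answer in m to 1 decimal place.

Rounding to 5 decimal places leaves the longitude within ±5e-06° of the true value.
One degree of longitude at 50.06° is 110574 × cos 50.06° ≈ 110574 × 0.6420 = 70986.9 m.
So at most 5e-06° × 70986.9 ≈ 0.354934 m east–west.

0.4 m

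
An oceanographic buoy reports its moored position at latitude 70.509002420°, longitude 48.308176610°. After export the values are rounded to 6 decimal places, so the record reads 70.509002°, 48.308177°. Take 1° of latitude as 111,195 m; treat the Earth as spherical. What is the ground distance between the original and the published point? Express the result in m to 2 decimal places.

Δlat = 70.509002420 − 70.509002 = +0.000000420°; Δlon = 48.308176610 − 48.308177 = -0.000000390°.
N–S: 0.000000420° × 111195 m/° = 0.0467019 m.
East–west at this latitude: -0.000000390° × 111195 × cos 70.509° ≈ -0.000000390 × 37101.2 = -0.0144695 m.
Combined displacement = (0.0467019² + 0.0144695²)^½ ≈ 0.0488921 m.

0.05 m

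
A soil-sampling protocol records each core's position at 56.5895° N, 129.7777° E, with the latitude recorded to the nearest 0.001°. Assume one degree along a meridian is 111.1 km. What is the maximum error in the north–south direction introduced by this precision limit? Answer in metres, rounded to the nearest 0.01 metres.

55.55 metres

Rounding to 3 decimal places leaves the latitude within ±0.0005° of the true value.
So the N–S error is at most 0.0005 × 111100 = 55.55 m.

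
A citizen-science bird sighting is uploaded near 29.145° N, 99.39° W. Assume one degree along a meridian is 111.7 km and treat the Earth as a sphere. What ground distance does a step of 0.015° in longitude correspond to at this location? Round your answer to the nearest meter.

1463 meters

One degree of longitude here spans 111700 × cos 29.145° = 111700 × 0.8734 ≈ 97557.7 m; 0.015° of that is 1463.36 m.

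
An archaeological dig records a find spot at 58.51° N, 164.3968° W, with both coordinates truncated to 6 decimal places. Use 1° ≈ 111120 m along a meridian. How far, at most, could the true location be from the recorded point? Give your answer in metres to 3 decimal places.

0.125 metres

Truncating at 6 decimal places can drop up to a full unit in the last place, so each coordinate may be off by as much as 1e-06°.
North–south component: 1e-06° × 111120 = 0.11112 m.
E–W at 58.51°: 1e-06° × 111120 × cos 58.51° = 1e-06 × 111120 × 0.5223 ≈ 0.0580435 m.
The two errors are perpendicular, so the maximum displacement is √(0.11112² + 0.0580435²) ≈ 0.125366 m.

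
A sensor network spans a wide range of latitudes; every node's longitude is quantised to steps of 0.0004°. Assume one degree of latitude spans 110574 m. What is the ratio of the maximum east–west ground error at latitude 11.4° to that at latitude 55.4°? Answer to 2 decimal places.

1.73

With a 0.0004° grid the true value lies within half a step, ±0.0004°/2 = ±0.0002°, of the stored one.
Error at 11.4° = 0.0002° × 110574 × cos 11.4° ≈ 22.115 × 0.9803 = 21.679 m.
At 55.4°: 0.0002° × 110574 × cos 55.4° = 0.0002 × 110574 × 0.5678 ≈ 12.558 m.
The ratio reduces to cos 11.4° / cos 55.4° = 0.9803/0.5678 ≈ 1.7263.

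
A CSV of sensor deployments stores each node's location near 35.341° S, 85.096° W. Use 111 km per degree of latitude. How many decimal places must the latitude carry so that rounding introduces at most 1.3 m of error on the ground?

5

One degree of latitude covers 111000 m.
N decimal places → at most half a unit in the last place, 0.5 × 10⁻ᴺ° = 111000/2 × 10⁻ᴺ m.
Setting 55500 × 10⁻ᴺ ≤ 1.3 gives 10ᴺ ≥ 4.269e+04, i.e. N ≥ 4.63.
At 4 places the error can reach 5.55 m, but 5 places keeps it to 0.555 m.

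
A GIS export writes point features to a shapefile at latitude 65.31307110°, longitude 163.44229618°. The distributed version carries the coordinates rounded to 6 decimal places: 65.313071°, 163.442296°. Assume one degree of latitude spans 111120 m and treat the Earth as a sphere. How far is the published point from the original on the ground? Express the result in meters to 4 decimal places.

0.0139 meters

The latitude changed by +0.00000010° and the longitude by +0.00000018°.
N–S: 0.00000010° × 111120 m/° = 0.011112 m.
E–W at 65.3131°: 0.00000018° × 111120 × cos 65.3131° = 0.00000018 × 111120 × 0.4177 ≈ 0.00835386 m.
Combined displacement = (0.011112² + 0.00835386²)^½ ≈ 0.0139019 m.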